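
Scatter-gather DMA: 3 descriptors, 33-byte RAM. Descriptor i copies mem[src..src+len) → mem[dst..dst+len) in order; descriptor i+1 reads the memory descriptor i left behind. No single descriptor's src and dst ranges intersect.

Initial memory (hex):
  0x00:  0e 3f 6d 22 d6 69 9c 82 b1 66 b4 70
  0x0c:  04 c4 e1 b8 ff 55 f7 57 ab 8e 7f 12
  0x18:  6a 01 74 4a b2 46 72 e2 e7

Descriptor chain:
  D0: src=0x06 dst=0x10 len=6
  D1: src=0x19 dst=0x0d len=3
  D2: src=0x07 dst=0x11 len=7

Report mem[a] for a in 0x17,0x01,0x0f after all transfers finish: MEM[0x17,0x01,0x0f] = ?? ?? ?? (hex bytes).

[0] 0x06->0x10 len=6 : 9c 82 b1 66 b4 70
[1] 0x19->0x0d len=3 : 01 74 4a
[2] 0x07->0x11 len=7 : 82 b1 66 b4 70 04 01
query mem[0x17]=0x01, mem[0x01]=0x3f, mem[0x0f]=0x4a

MEM[0x17,0x01,0x0f] = 01 3f 4a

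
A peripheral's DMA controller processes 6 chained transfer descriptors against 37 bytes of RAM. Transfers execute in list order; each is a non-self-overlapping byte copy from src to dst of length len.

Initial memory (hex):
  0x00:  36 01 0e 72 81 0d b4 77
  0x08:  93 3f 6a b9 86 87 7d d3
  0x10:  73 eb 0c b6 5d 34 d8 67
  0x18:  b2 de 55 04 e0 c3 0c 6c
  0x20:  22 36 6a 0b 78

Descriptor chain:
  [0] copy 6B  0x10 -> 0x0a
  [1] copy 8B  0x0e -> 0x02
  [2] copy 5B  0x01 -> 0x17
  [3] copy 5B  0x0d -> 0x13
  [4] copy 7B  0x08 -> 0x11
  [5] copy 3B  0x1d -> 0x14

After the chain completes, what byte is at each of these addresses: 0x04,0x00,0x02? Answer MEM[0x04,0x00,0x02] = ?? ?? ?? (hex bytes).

#0 dst[0x0a+6] := {0x73,0xeb,0x0c,0xb6,0x5d,0x34}
#1 dst[0x02+8] := {0x5d,0x34,0x73,0xeb,0x0c,0xb6,0x5d,0x34}
#2 dst[0x17+5] := {0x01,0x5d,0x34,0x73,0xeb}
#3 dst[0x13+5] := {0xb6,0x5d,0x34,0x73,0xeb}
#4 dst[0x11+7] := {0x5d,0x34,0x73,0xeb,0x0c,0xb6,0x5d}
#5 dst[0x14+3] := {0xc3,0x0c,0x6c}
query mem[0x04]=0x73, mem[0x00]=0x36, mem[0x02]=0x5d

MEM[0x04,0x00,0x02] = 73 36 5d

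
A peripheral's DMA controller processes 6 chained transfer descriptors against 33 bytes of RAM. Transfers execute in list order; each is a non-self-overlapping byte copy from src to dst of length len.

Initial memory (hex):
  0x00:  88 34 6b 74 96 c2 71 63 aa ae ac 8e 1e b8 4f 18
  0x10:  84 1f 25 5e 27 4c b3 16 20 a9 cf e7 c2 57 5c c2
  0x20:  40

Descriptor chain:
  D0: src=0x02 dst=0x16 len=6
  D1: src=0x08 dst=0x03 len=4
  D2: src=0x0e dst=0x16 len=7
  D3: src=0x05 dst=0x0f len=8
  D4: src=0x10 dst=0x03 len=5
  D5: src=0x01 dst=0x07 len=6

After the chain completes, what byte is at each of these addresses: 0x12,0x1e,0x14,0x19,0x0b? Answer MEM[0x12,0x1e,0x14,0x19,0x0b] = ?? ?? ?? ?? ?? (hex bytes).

[0] 0x02->0x16 len=6 : 6b 74 96 c2 71 63
[1] 0x08->0x03 len=4 : aa ae ac 8e
[2] 0x0e->0x16 len=7 : 4f 18 84 1f 25 5e 27
[3] 0x05->0x0f len=8 : ac 8e 63 aa ae ac 8e 1e
[4] 0x10->0x03 len=5 : 8e 63 aa ae ac
[5] 0x01->0x07 len=6 : 34 6b 8e 63 aa ae
query mem[0x12]=0xaa, mem[0x1e]=0x5c, mem[0x14]=0xac, mem[0x19]=0x1f, mem[0x0b]=0xaa

MEM[0x12,0x1e,0x14,0x19,0x0b] = aa 5c ac 1f aa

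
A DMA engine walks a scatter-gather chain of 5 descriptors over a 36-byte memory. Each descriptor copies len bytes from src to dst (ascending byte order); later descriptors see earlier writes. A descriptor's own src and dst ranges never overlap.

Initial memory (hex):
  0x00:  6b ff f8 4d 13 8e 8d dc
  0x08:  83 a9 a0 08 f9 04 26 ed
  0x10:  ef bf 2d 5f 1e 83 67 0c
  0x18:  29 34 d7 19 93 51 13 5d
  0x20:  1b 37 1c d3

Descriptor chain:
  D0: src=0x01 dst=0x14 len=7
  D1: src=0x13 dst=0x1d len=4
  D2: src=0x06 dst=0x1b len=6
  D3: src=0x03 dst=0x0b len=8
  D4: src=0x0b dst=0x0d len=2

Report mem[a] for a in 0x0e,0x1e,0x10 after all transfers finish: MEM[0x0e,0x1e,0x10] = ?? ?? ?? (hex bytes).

MEM[0x0e,0x1e,0x10] = 13 a9 83

  after D0: wrote 7B at 0x14 = fff84d138e8ddc
  after D1: wrote 4B at 0x1d = 5ffff84d
  after D2: wrote 6B at 0x1b = 8ddc83a9a008
  after D3: wrote 8B at 0x0b = 4d138e8ddc83a9a0
  after D4: wrote 2B at 0x0d = 4d13
query mem[0x0e]=0x13, mem[0x1e]=0xa9, mem[0x10]=0x83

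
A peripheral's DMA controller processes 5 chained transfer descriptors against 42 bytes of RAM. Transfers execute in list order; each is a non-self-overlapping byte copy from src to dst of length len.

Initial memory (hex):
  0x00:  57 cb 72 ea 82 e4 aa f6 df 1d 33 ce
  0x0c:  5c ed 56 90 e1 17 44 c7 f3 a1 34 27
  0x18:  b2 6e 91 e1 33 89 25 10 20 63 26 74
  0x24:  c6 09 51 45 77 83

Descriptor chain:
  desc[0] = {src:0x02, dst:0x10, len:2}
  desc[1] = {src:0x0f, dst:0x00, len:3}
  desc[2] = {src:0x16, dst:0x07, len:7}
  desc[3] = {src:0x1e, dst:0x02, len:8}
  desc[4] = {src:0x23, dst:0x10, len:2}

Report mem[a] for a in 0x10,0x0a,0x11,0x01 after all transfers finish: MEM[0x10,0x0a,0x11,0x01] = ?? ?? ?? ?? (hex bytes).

MEM[0x10,0x0a,0x11,0x01] = 74 6e c6 72

[0] 0x02->0x10 len=2 : 72 ea
[1] 0x0f->0x00 len=3 : 90 72 ea
[2] 0x16->0x07 len=7 : 34 27 b2 6e 91 e1 33
[3] 0x1e->0x02 len=8 : 25 10 20 63 26 74 c6 09
[4] 0x23->0x10 len=2 : 74 c6
query mem[0x10]=0x74, mem[0x0a]=0x6e, mem[0x11]=0xc6, mem[0x01]=0x72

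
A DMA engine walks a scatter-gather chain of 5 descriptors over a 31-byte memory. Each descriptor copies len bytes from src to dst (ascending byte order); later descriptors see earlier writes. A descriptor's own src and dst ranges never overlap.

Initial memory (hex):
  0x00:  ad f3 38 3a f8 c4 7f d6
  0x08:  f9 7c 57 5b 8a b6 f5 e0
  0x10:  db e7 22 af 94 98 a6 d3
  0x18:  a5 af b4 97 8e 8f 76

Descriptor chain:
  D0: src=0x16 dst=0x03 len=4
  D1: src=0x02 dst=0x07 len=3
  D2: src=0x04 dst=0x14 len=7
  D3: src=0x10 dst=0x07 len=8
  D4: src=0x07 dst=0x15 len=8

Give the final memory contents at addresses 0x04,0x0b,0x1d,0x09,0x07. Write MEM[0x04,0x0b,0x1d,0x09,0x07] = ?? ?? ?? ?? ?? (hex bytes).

[0] 0x16->0x03 len=4 : a6 d3 a5 af
[1] 0x02->0x07 len=3 : 38 a6 d3
[2] 0x04->0x14 len=7 : d3 a5 af 38 a6 d3 57
[3] 0x10->0x07 len=8 : db e7 22 af d3 a5 af 38
[4] 0x07->0x15 len=8 : db e7 22 af d3 a5 af 38
query mem[0x04]=0xd3, mem[0x0b]=0xd3, mem[0x1d]=0x8f, mem[0x09]=0x22, mem[0x07]=0xdb

MEM[0x04,0x0b,0x1d,0x09,0x07] = d3 d3 8f 22 db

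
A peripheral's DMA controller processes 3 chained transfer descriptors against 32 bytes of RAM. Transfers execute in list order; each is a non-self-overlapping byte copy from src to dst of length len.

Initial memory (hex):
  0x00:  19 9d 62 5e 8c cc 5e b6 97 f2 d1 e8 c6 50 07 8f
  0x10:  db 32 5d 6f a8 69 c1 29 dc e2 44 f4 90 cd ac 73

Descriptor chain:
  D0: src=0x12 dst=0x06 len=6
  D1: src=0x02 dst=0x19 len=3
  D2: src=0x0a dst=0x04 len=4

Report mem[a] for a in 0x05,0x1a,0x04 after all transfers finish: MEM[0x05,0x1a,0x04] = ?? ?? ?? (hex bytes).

MEM[0x05,0x1a,0x04] = 29 5e c1

D0: mem[0x06..0x0b] <- [5d 6f a8 69 c1 29]
D1: mem[0x19..0x1b] <- [62 5e 8c]
D2: mem[0x04..0x07] <- [c1 29 c6 50]
query mem[0x05]=0x29, mem[0x1a]=0x5e, mem[0x04]=0xc1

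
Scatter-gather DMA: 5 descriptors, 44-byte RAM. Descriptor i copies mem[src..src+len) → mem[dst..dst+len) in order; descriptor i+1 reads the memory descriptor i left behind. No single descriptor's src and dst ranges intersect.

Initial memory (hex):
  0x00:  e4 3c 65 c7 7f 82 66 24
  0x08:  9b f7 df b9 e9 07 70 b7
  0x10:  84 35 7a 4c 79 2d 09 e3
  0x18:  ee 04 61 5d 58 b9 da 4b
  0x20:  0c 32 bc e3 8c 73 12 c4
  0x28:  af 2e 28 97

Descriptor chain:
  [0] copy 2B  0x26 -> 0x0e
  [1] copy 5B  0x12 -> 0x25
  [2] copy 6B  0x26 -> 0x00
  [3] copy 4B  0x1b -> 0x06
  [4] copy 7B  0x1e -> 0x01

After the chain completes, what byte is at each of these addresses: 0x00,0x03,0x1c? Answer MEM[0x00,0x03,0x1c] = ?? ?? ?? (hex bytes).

  after D0: wrote 2B at 0x0e = 12c4
  after D1: wrote 5B at 0x25 = 7a4c792d09
  after D2: wrote 6B at 0x00 = 4c792d092897
  after D3: wrote 4B at 0x06 = 5d58b9da
  after D4: wrote 7B at 0x01 = da4b0c32bce38c
query mem[0x00]=0x4c, mem[0x03]=0x0c, mem[0x1c]=0x58

MEM[0x00,0x03,0x1c] = 4c 0c 58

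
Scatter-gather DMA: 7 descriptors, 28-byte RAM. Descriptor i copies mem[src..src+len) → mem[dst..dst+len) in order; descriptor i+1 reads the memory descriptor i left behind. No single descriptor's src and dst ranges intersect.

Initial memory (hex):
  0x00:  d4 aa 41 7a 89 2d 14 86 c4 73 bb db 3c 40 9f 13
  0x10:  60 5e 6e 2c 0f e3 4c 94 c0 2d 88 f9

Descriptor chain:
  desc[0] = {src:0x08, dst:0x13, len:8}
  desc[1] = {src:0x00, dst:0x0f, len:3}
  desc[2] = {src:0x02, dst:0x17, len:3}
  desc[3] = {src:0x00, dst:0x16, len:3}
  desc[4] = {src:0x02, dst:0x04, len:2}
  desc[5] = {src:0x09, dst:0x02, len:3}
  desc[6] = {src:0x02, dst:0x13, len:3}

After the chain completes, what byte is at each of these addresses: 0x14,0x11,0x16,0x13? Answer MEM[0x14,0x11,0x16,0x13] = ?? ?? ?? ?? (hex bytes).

  after D0: wrote 8B at 0x13 = c473bbdb3c409f13
  after D1: wrote 3B at 0x0f = d4aa41
  after D2: wrote 3B at 0x17 = 417a89
  after D3: wrote 3B at 0x16 = d4aa41
  after D4: wrote 2B at 0x04 = 417a
  after D5: wrote 3B at 0x02 = 73bbdb
  after D6: wrote 3B at 0x13 = 73bbdb
query mem[0x14]=0xbb, mem[0x11]=0x41, mem[0x16]=0xd4, mem[0x13]=0x73

MEM[0x14,0x11,0x16,0x13] = bb 41 d4 73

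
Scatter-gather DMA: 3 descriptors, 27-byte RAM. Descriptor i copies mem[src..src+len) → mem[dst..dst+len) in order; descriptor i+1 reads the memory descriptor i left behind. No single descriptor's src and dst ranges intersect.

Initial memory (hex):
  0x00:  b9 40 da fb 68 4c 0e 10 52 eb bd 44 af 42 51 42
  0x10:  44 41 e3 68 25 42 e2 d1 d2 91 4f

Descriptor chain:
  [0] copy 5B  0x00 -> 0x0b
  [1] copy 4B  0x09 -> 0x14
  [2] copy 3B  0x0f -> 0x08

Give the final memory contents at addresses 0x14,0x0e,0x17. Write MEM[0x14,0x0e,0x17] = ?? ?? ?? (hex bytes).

MEM[0x14,0x0e,0x17] = eb fb 40

D0: mem[0x0b..0x0f] <- [b9 40 da fb 68]
D1: mem[0x14..0x17] <- [eb bd b9 40]
D2: mem[0x08..0x0a] <- [68 44 41]
query mem[0x14]=0xeb, mem[0x0e]=0xfb, mem[0x17]=0x40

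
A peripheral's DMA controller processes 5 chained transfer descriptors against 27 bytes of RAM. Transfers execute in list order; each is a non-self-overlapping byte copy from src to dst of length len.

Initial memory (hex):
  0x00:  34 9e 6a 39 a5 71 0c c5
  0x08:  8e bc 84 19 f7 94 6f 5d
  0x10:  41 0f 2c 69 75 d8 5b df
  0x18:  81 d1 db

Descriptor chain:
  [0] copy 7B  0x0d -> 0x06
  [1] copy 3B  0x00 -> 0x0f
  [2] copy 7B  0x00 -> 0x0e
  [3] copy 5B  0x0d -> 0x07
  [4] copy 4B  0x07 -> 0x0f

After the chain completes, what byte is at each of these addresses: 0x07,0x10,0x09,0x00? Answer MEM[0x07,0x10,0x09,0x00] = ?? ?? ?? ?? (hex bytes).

D0: mem[0x06..0x0c] <- [94 6f 5d 41 0f 2c 69]
D1: mem[0x0f..0x11] <- [34 9e 6a]
D2: mem[0x0e..0x14] <- [34 9e 6a 39 a5 71 94]
D3: mem[0x07..0x0b] <- [94 34 9e 6a 39]
D4: mem[0x0f..0x12] <- [94 34 9e 6a]
query mem[0x07]=0x94, mem[0x10]=0x34, mem[0x09]=0x9e, mem[0x00]=0x34

MEM[0x07,0x10,0x09,0x00] = 94 34 9e 34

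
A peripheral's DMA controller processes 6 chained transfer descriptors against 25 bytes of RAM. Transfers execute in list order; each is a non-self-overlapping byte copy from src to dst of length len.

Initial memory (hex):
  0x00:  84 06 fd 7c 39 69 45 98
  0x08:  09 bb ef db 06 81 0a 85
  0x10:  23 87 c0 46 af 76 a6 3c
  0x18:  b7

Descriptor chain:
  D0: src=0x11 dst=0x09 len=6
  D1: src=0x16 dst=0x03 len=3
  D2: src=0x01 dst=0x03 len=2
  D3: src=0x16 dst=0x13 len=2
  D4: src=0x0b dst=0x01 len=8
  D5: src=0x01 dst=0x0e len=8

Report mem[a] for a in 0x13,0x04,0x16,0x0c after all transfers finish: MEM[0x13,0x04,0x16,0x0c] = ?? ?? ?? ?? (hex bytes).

MEM[0x13,0x04,0x16,0x0c] = 23 a6 a6 af

D0: mem[0x09..0x0e] <- [87 c0 46 af 76 a6]
D1: mem[0x03..0x05] <- [a6 3c b7]
D2: mem[0x03..0x04] <- [06 fd]
D3: mem[0x13..0x14] <- [a6 3c]
D4: mem[0x01..0x08] <- [46 af 76 a6 85 23 87 c0]
D5: mem[0x0e..0x15] <- [46 af 76 a6 85 23 87 c0]
query mem[0x13]=0x23, mem[0x04]=0xa6, mem[0x16]=0xa6, mem[0x0c]=0xaf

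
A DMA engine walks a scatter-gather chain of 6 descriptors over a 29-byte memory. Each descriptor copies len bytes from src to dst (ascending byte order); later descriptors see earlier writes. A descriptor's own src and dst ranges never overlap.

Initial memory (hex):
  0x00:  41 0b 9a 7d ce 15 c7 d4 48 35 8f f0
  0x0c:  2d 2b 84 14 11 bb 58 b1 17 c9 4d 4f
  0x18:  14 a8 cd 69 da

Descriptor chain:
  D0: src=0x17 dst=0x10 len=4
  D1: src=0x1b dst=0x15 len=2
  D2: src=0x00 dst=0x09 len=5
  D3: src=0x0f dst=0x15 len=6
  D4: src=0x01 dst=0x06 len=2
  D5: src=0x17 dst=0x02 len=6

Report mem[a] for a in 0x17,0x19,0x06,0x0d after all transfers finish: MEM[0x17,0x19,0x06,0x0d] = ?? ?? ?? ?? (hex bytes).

MEM[0x17,0x19,0x06,0x0d] = 14 cd 69 ce

[0] 0x17->0x10 len=4 : 4f 14 a8 cd
[1] 0x1b->0x15 len=2 : 69 da
[2] 0x00->0x09 len=5 : 41 0b 9a 7d ce
[3] 0x0f->0x15 len=6 : 14 4f 14 a8 cd 17
[4] 0x01->0x06 len=2 : 0b 9a
[5] 0x17->0x02 len=6 : 14 a8 cd 17 69 da
query mem[0x17]=0x14, mem[0x19]=0xcd, mem[0x06]=0x69, mem[0x0d]=0xce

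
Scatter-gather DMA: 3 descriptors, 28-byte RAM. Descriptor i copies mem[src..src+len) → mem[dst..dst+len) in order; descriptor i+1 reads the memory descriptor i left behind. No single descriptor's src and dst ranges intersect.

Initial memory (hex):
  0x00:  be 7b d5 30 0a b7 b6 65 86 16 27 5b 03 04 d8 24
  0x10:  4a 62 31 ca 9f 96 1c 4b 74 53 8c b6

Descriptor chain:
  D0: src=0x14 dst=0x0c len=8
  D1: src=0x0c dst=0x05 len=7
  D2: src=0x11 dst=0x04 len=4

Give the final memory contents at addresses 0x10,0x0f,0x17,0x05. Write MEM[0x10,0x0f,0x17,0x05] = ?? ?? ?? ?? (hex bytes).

D0: mem[0x0c..0x13] <- [9f 96 1c 4b 74 53 8c b6]
D1: mem[0x05..0x0b] <- [9f 96 1c 4b 74 53 8c]
D2: mem[0x04..0x07] <- [53 8c b6 9f]
query mem[0x10]=0x74, mem[0x0f]=0x4b, mem[0x17]=0x4b, mem[0x05]=0x8c

MEM[0x10,0x0f,0x17,0x05] = 74 4b 4b 8c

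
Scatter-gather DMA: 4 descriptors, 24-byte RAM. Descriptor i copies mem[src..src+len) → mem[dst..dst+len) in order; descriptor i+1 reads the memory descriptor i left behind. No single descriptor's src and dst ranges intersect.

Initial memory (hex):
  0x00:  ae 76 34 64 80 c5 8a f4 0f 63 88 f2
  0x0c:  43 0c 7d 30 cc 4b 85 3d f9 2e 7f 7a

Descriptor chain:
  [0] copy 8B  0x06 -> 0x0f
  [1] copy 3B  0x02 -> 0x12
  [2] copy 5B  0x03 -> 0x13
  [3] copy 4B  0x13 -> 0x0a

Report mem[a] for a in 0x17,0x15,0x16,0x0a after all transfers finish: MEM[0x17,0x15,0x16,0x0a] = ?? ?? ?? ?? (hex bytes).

MEM[0x17,0x15,0x16,0x0a] = f4 c5 8a 64

#0 dst[0x0f+8] := {0x8a,0xf4,0x0f,0x63,0x88,0xf2,0x43,0x0c}
#1 dst[0x12+3] := {0x34,0x64,0x80}
#2 dst[0x13+5] := {0x64,0x80,0xc5,0x8a,0xf4}
#3 dst[0x0a+4] := {0x64,0x80,0xc5,0x8a}
query mem[0x17]=0xf4, mem[0x15]=0xc5, mem[0x16]=0x8a, mem[0x0a]=0x64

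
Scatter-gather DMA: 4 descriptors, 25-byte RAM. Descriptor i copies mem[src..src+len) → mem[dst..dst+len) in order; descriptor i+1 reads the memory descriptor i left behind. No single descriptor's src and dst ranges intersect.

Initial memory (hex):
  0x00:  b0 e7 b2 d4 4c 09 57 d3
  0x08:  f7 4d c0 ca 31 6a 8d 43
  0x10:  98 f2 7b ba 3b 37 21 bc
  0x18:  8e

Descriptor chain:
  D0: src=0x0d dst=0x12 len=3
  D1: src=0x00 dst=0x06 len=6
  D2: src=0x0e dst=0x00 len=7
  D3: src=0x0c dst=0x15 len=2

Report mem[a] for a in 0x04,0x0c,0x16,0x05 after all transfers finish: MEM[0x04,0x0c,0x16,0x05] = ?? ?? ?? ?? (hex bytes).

D0: mem[0x12..0x14] <- [6a 8d 43]
D1: mem[0x06..0x0b] <- [b0 e7 b2 d4 4c 09]
D2: mem[0x00..0x06] <- [8d 43 98 f2 6a 8d 43]
D3: mem[0x15..0x16] <- [31 6a]
query mem[0x04]=0x6a, mem[0x0c]=0x31, mem[0x16]=0x6a, mem[0x05]=0x8d

MEM[0x04,0x0c,0x16,0x05] = 6a 31 6a 8d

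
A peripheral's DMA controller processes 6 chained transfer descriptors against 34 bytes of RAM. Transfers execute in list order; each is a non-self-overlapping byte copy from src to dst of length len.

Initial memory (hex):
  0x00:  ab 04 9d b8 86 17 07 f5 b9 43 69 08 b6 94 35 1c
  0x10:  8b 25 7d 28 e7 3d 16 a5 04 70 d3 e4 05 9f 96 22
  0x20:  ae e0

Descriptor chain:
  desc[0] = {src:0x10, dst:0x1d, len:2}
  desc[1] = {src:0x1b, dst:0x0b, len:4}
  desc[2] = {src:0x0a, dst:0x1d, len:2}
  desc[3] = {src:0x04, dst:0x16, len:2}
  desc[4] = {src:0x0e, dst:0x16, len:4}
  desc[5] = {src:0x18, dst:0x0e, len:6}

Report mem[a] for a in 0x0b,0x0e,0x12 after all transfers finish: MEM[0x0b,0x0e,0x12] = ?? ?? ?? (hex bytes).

  after D0: wrote 2B at 0x1d = 8b25
  after D1: wrote 4B at 0x0b = e4058b25
  after D2: wrote 2B at 0x1d = 69e4
  after D3: wrote 2B at 0x16 = 8617
  after D4: wrote 4B at 0x16 = 251c8b25
  after D5: wrote 6B at 0x0e = 8b25d3e40569
query mem[0x0b]=0xe4, mem[0x0e]=0x8b, mem[0x12]=0x05

MEM[0x0b,0x0e,0x12] = e4 8b 05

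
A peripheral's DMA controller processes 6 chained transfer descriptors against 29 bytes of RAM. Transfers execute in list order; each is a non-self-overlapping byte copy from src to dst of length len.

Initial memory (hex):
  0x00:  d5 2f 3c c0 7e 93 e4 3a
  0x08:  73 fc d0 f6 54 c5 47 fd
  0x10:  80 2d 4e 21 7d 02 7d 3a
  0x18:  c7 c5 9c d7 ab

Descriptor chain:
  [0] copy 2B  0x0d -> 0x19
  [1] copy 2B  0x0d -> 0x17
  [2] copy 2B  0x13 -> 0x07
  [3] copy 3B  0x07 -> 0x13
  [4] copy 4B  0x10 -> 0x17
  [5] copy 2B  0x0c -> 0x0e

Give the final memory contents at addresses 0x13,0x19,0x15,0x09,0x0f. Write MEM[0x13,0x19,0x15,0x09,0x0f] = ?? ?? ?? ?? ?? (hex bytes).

[0] 0x0d->0x19 len=2 : c5 47
[1] 0x0d->0x17 len=2 : c5 47
[2] 0x13->0x07 len=2 : 21 7d
[3] 0x07->0x13 len=3 : 21 7d fc
[4] 0x10->0x17 len=4 : 80 2d 4e 21
[5] 0x0c->0x0e len=2 : 54 c5
query mem[0x13]=0x21, mem[0x19]=0x4e, mem[0x15]=0xfc, mem[0x09]=0xfc, mem[0x0f]=0xc5

MEM[0x13,0x19,0x15,0x09,0x0f] = 21 4e fc fc c5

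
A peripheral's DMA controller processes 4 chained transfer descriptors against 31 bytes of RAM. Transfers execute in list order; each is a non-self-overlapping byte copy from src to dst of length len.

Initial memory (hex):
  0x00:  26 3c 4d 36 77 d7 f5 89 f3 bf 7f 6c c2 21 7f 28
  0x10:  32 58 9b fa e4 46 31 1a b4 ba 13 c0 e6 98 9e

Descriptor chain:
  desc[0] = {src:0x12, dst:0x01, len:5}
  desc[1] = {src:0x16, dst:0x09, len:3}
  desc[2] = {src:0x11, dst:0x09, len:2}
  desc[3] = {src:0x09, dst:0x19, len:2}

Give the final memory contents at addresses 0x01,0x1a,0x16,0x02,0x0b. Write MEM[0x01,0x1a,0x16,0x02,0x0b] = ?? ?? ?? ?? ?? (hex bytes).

#0 dst[0x01+5] := {0x9b,0xfa,0xe4,0x46,0x31}
#1 dst[0x09+3] := {0x31,0x1a,0xb4}
#2 dst[0x09+2] := {0x58,0x9b}
#3 dst[0x19+2] := {0x58,0x9b}
query mem[0x01]=0x9b, mem[0x1a]=0x9b, mem[0x16]=0x31, mem[0x02]=0xfa, mem[0x0b]=0xb4

MEM[0x01,0x1a,0x16,0x02,0x0b] = 9b 9b 31 fa b4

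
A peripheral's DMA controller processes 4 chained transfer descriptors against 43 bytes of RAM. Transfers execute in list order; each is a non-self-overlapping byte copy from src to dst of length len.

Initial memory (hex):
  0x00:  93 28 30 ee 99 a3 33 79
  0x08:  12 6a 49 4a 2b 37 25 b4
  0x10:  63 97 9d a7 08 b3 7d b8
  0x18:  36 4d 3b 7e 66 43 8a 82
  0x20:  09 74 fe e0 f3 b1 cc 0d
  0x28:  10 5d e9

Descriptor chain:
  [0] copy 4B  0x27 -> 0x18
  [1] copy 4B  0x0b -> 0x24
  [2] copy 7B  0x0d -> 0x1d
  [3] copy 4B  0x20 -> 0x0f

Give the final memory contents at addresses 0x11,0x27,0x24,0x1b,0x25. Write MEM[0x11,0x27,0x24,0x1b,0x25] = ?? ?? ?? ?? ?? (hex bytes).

#0 dst[0x18+4] := {0x0d,0x10,0x5d,0xe9}
#1 dst[0x24+4] := {0x4a,0x2b,0x37,0x25}
#2 dst[0x1d+7] := {0x37,0x25,0xb4,0x63,0x97,0x9d,0xa7}
#3 dst[0x0f+4] := {0x63,0x97,0x9d,0xa7}
query mem[0x11]=0x9d, mem[0x27]=0x25, mem[0x24]=0x4a, mem[0x1b]=0xe9, mem[0x25]=0x2b

MEM[0x11,0x27,0x24,0x1b,0x25] = 9d 25 4a e9 2b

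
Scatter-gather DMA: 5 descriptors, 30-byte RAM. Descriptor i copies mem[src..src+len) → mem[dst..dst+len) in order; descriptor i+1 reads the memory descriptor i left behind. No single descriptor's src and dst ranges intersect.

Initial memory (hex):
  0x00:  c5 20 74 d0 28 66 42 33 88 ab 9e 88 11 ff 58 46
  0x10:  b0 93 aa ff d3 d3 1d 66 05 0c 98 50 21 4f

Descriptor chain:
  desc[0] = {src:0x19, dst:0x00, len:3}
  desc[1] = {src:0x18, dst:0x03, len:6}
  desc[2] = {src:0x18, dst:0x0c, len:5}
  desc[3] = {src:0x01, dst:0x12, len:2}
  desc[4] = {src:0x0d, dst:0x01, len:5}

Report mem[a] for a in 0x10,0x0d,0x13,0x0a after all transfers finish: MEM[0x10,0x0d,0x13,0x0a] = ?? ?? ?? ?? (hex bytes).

MEM[0x10,0x0d,0x13,0x0a] = 21 0c 50 9e

[0] 0x19->0x00 len=3 : 0c 98 50
[1] 0x18->0x03 len=6 : 05 0c 98 50 21 4f
[2] 0x18->0x0c len=5 : 05 0c 98 50 21
[3] 0x01->0x12 len=2 : 98 50
[4] 0x0d->0x01 len=5 : 0c 98 50 21 93
query mem[0x10]=0x21, mem[0x0d]=0x0c, mem[0x13]=0x50, mem[0x0a]=0x9e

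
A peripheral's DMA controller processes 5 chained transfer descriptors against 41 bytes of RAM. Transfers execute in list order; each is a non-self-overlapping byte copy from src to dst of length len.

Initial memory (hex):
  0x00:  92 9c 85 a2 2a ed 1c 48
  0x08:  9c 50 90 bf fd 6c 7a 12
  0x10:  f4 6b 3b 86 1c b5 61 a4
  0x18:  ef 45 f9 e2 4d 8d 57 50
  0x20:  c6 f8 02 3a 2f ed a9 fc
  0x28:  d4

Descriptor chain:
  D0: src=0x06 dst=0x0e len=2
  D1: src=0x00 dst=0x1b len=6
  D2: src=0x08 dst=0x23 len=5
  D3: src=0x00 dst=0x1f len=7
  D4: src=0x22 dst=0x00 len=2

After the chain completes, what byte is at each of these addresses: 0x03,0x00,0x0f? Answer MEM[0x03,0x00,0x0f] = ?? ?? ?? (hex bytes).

D0: mem[0x0e..0x0f] <- [1c 48]
D1: mem[0x1b..0x20] <- [92 9c 85 a2 2a ed]
D2: mem[0x23..0x27] <- [9c 50 90 bf fd]
D3: mem[0x1f..0x25] <- [92 9c 85 a2 2a ed 1c]
D4: mem[0x00..0x01] <- [a2 2a]
query mem[0x03]=0xa2, mem[0x00]=0xa2, mem[0x0f]=0x48

MEM[0x03,0x00,0x0f] = a2 a2 48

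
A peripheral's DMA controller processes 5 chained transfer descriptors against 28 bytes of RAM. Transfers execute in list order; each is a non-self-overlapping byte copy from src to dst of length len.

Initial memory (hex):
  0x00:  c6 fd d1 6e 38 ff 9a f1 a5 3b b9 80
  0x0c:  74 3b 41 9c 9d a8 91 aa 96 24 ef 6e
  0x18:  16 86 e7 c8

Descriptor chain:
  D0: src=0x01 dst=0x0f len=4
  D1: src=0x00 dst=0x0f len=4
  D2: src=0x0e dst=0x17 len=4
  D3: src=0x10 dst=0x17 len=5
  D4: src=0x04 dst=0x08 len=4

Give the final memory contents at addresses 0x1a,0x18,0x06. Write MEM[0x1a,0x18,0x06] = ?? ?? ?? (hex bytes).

  after D0: wrote 4B at 0x0f = fdd16e38
  after D1: wrote 4B at 0x0f = c6fdd16e
  after D2: wrote 4B at 0x17 = 41c6fdd1
  after D3: wrote 5B at 0x17 = fdd16eaa96
  after D4: wrote 4B at 0x08 = 38ff9af1
query mem[0x1a]=0xaa, mem[0x18]=0xd1, mem[0x06]=0x9a

MEM[0x1a,0x18,0x06] = aa d1 9a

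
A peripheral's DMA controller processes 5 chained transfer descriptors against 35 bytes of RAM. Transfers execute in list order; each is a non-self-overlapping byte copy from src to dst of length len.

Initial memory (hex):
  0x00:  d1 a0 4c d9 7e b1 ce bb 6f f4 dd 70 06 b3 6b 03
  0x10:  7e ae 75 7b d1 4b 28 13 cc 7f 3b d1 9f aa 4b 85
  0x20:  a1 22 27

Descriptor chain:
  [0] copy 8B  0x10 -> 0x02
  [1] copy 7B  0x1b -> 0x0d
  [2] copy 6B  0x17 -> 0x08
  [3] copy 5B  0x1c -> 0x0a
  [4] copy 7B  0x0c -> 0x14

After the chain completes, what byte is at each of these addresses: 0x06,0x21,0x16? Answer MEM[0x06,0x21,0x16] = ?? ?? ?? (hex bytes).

D0: mem[0x02..0x09] <- [7e ae 75 7b d1 4b 28 13]
D1: mem[0x0d..0x13] <- [d1 9f aa 4b 85 a1 22]
D2: mem[0x08..0x0d] <- [13 cc 7f 3b d1 9f]
D3: mem[0x0a..0x0e] <- [9f aa 4b 85 a1]
D4: mem[0x14..0x1a] <- [4b 85 a1 aa 4b 85 a1]
query mem[0x06]=0xd1, mem[0x21]=0x22, mem[0x16]=0xa1

MEM[0x06,0x21,0x16] = d1 22 a1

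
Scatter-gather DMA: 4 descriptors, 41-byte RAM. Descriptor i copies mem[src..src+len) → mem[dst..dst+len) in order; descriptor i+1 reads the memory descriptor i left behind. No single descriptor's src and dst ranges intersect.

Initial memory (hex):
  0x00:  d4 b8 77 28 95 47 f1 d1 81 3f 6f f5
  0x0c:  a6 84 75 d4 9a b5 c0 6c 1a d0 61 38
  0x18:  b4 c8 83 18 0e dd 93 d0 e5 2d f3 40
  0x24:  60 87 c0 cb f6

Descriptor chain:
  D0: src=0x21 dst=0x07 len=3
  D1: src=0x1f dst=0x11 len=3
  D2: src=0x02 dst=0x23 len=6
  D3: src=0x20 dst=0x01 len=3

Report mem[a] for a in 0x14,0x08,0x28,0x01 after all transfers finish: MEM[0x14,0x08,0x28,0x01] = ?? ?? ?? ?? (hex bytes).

MEM[0x14,0x08,0x28,0x01] = 1a f3 2d e5

  after D0: wrote 3B at 0x07 = 2df340
  after D1: wrote 3B at 0x11 = d0e52d
  after D2: wrote 6B at 0x23 = 77289547f12d
  after D3: wrote 3B at 0x01 = e52df3
query mem[0x14]=0x1a, mem[0x08]=0xf3, mem[0x28]=0x2d, mem[0x01]=0xe5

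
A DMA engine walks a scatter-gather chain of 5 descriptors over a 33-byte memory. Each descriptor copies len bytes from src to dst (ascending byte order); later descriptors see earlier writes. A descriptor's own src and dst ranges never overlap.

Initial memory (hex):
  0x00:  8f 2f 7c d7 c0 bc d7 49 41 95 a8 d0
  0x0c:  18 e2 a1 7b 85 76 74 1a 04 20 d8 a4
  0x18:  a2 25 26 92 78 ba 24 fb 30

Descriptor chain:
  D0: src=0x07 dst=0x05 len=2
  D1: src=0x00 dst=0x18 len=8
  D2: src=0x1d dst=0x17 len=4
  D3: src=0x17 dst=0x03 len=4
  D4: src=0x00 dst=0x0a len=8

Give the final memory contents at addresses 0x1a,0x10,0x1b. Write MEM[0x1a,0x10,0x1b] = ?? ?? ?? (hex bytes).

MEM[0x1a,0x10,0x1b] = 30 30 d7

D0: mem[0x05..0x06] <- [49 41]
D1: mem[0x18..0x1f] <- [8f 2f 7c d7 c0 49 41 49]
D2: mem[0x17..0x1a] <- [49 41 49 30]
D3: mem[0x03..0x06] <- [49 41 49 30]
D4: mem[0x0a..0x11] <- [8f 2f 7c 49 41 49 30 49]
query mem[0x1a]=0x30, mem[0x10]=0x30, mem[0x1b]=0xd7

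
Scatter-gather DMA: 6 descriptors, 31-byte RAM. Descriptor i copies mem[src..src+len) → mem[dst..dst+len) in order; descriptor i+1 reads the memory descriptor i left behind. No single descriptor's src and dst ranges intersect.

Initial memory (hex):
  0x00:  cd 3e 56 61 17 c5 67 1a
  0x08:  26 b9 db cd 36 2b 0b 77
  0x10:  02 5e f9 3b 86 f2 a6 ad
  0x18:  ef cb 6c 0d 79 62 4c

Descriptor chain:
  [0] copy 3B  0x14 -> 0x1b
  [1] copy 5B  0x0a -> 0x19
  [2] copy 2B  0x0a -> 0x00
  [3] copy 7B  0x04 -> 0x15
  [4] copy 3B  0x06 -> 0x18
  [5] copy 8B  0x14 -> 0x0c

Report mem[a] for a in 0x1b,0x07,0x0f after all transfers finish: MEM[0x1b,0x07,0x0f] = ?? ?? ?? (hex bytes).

  after D0: wrote 3B at 0x1b = 86f2a6
  after D1: wrote 5B at 0x19 = dbcd362b0b
  after D2: wrote 2B at 0x00 = dbcd
  after D3: wrote 7B at 0x15 = 17c5671a26b9db
  after D4: wrote 3B at 0x18 = 671a26
  after D5: wrote 8B at 0x0c = 8617c567671a26db
query mem[0x1b]=0xdb, mem[0x07]=0x1a, mem[0x0f]=0x67

MEM[0x1b,0x07,0x0f] = db 1a 67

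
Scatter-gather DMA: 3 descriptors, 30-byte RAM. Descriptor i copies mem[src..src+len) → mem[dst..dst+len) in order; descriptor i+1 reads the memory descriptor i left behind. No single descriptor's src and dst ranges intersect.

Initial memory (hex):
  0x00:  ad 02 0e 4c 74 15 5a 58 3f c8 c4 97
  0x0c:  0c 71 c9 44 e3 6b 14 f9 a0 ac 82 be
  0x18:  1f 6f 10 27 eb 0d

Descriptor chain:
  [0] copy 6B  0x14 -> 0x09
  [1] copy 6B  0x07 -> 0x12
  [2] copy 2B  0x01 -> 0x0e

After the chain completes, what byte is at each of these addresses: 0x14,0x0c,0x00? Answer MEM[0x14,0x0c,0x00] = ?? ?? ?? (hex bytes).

  after D0: wrote 6B at 0x09 = a0ac82be1f6f
  after D1: wrote 6B at 0x12 = 583fa0ac82be
  after D2: wrote 2B at 0x0e = 020e
query mem[0x14]=0xa0, mem[0x0c]=0xbe, mem[0x00]=0xad

MEM[0x14,0x0c,0x00] = a0 be ad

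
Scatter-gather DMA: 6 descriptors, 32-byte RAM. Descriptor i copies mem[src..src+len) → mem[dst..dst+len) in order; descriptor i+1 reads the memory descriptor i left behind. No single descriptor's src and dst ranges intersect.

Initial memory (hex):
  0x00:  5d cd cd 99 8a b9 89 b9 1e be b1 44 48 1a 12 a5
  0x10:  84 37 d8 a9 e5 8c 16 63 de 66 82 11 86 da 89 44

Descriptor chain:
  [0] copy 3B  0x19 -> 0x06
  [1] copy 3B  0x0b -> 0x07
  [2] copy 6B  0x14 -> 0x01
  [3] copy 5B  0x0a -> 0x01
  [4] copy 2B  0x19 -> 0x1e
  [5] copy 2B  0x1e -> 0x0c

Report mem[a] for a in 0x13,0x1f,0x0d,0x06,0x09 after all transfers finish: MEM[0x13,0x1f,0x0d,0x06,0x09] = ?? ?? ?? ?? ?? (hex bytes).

D0: mem[0x06..0x08] <- [66 82 11]
D1: mem[0x07..0x09] <- [44 48 1a]
D2: mem[0x01..0x06] <- [e5 8c 16 63 de 66]
D3: mem[0x01..0x05] <- [b1 44 48 1a 12]
D4: mem[0x1e..0x1f] <- [66 82]
D5: mem[0x0c..0x0d] <- [66 82]
query mem[0x13]=0xa9, mem[0x1f]=0x82, mem[0x0d]=0x82, mem[0x06]=0x66, mem[0x09]=0x1a

MEM[0x13,0x1f,0x0d,0x06,0x09] = a9 82 82 66 1a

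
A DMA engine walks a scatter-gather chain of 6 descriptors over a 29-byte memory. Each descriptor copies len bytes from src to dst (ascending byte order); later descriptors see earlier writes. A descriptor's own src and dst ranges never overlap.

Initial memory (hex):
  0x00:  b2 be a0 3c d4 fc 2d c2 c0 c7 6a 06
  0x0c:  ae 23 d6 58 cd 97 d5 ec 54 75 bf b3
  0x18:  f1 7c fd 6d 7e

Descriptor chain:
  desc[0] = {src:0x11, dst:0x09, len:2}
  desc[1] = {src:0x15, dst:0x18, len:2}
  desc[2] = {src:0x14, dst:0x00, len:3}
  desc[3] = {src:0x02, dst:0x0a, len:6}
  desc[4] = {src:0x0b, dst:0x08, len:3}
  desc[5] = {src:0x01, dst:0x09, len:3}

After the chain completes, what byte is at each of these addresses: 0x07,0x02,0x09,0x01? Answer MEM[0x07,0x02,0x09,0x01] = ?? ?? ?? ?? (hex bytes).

MEM[0x07,0x02,0x09,0x01] = c2 bf 75 75

  after D0: wrote 2B at 0x09 = 97d5
  after D1: wrote 2B at 0x18 = 75bf
  after D2: wrote 3B at 0x00 = 5475bf
  after D3: wrote 6B at 0x0a = bf3cd4fc2dc2
  after D4: wrote 3B at 0x08 = 3cd4fc
  after D5: wrote 3B at 0x09 = 75bf3c
query mem[0x07]=0xc2, mem[0x02]=0xbf, mem[0x09]=0x75, mem[0x01]=0x75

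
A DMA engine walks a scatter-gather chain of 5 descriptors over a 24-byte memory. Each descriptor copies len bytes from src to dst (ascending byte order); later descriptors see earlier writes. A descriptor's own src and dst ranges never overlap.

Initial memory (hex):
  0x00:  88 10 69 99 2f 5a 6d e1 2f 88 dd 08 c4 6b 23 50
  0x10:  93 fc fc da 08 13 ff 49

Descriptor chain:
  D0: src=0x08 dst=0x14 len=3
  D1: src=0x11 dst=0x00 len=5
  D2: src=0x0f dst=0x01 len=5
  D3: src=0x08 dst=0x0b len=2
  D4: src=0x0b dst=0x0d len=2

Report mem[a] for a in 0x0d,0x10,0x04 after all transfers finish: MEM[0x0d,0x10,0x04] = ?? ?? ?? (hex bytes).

MEM[0x0d,0x10,0x04] = 2f 93 fc

[0] 0x08->0x14 len=3 : 2f 88 dd
[1] 0x11->0x00 len=5 : fc fc da 2f 88
[2] 0x0f->0x01 len=5 : 50 93 fc fc da
[3] 0x08->0x0b len=2 : 2f 88
[4] 0x0b->0x0d len=2 : 2f 88
query mem[0x0d]=0x2f, mem[0x10]=0x93, mem[0x04]=0xfc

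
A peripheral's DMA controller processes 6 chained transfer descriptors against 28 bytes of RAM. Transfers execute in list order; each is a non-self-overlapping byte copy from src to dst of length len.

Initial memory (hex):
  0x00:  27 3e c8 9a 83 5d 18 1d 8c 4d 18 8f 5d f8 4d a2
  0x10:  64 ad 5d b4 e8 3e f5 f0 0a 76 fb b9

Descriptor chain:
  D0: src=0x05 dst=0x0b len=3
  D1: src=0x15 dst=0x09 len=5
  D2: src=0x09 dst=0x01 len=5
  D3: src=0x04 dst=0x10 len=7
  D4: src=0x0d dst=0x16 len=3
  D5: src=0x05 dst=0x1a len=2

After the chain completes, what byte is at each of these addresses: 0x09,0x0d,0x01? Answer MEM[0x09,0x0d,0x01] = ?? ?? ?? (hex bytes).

MEM[0x09,0x0d,0x01] = 3e 76 3e

  after D0: wrote 3B at 0x0b = 5d181d
  after D1: wrote 5B at 0x09 = 3ef5f00a76
  after D2: wrote 5B at 0x01 = 3ef5f00a76
  after D3: wrote 7B at 0x10 = 0a76181d8c3ef5
  after D4: wrote 3B at 0x16 = 764da2
  after D5: wrote 2B at 0x1a = 7618
query mem[0x09]=0x3e, mem[0x0d]=0x76, mem[0x01]=0x3e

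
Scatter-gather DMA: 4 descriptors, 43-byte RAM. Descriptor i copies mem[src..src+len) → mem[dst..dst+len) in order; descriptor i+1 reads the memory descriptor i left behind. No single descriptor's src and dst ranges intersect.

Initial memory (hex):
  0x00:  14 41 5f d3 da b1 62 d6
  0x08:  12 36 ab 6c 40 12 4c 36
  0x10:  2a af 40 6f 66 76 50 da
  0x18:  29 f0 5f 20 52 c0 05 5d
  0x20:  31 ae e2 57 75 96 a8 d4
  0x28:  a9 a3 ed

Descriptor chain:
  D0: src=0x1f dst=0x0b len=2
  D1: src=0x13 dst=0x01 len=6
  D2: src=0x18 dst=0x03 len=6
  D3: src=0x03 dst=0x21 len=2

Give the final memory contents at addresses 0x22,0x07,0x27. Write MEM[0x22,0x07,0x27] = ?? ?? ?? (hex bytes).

D0: mem[0x0b..0x0c] <- [5d 31]
D1: mem[0x01..0x06] <- [6f 66 76 50 da 29]
D2: mem[0x03..0x08] <- [29 f0 5f 20 52 c0]
D3: mem[0x21..0x22] <- [29 f0]
query mem[0x22]=0xf0, mem[0x07]=0x52, mem[0x27]=0xd4

MEM[0x22,0x07,0x27] = f0 52 d4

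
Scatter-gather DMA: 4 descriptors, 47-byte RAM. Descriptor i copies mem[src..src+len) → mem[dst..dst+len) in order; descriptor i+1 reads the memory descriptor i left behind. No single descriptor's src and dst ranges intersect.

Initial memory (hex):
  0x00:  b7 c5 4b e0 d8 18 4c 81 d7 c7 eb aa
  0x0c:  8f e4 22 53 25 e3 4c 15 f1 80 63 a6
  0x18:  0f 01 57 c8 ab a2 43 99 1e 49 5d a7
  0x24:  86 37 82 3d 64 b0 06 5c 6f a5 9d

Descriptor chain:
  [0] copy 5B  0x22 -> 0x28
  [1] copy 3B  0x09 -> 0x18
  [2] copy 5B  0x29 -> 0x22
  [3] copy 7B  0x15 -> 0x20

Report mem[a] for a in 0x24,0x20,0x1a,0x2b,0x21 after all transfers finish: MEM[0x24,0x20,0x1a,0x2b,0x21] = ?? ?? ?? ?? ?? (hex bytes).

  after D0: wrote 5B at 0x28 = 5da7863782
  after D1: wrote 3B at 0x18 = c7ebaa
  after D2: wrote 5B at 0x22 = a7863782a5
  after D3: wrote 7B at 0x20 = 8063a6c7ebaac8
query mem[0x24]=0xeb, mem[0x20]=0x80, mem[0x1a]=0xaa, mem[0x2b]=0x37, mem[0x21]=0x63

MEM[0x24,0x20,0x1a,0x2b,0x21] = eb 80 aa 37 63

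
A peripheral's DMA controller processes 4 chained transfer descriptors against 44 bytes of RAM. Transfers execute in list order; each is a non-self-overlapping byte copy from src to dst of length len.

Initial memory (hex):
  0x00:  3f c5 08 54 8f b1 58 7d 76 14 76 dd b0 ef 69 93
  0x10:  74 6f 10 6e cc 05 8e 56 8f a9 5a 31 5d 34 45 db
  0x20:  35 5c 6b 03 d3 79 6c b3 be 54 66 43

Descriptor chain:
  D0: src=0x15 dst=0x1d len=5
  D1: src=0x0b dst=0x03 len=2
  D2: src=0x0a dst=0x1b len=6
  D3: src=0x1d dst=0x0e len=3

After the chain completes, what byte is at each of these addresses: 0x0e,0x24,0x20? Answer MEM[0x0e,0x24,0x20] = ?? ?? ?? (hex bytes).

[0] 0x15->0x1d len=5 : 05 8e 56 8f a9
[1] 0x0b->0x03 len=2 : dd b0
[2] 0x0a->0x1b len=6 : 76 dd b0 ef 69 93
[3] 0x1d->0x0e len=3 : b0 ef 69
query mem[0x0e]=0xb0, mem[0x24]=0xd3, mem[0x20]=0x93

MEM[0x0e,0x24,0x20] = b0 d3 93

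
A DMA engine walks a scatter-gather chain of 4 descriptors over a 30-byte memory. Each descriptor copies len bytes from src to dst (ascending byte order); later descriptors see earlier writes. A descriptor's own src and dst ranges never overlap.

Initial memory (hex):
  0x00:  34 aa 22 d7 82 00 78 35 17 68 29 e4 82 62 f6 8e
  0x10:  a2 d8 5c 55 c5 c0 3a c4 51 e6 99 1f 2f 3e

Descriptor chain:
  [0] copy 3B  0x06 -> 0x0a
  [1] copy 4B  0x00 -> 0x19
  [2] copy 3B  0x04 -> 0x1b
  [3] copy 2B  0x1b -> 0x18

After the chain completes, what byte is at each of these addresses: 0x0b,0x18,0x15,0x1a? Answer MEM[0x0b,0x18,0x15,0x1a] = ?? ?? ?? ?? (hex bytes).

MEM[0x0b,0x18,0x15,0x1a] = 35 82 c0 aa

  after D0: wrote 3B at 0x0a = 783517
  after D1: wrote 4B at 0x19 = 34aa22d7
  after D2: wrote 3B at 0x1b = 820078
  after D3: wrote 2B at 0x18 = 8200
query mem[0x0b]=0x35, mem[0x18]=0x82, mem[0x15]=0xc0, mem[0x1a]=0xaa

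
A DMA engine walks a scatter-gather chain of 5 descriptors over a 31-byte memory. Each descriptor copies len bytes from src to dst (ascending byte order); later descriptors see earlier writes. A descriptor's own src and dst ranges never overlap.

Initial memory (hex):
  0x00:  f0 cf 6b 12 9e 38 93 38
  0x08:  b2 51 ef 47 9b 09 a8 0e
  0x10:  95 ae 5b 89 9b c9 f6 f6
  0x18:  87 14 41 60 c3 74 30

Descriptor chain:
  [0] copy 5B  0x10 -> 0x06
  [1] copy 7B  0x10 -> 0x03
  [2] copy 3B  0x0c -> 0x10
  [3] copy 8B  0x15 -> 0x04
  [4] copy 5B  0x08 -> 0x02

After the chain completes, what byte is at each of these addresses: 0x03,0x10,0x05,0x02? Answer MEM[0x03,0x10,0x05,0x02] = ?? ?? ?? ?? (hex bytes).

#0 dst[0x06+5] := {0x95,0xae,0x5b,0x89,0x9b}
#1 dst[0x03+7] := {0x95,0xae,0x5b,0x89,0x9b,0xc9,0xf6}
#2 dst[0x10+3] := {0x9b,0x09,0xa8}
#3 dst[0x04+8] := {0xc9,0xf6,0xf6,0x87,0x14,0x41,0x60,0xc3}
#4 dst[0x02+5] := {0x14,0x41,0x60,0xc3,0x9b}
query mem[0x03]=0x41, mem[0x10]=0x9b, mem[0x05]=0xc3, mem[0x02]=0x14

MEM[0x03,0x10,0x05,0x02] = 41 9b c3 14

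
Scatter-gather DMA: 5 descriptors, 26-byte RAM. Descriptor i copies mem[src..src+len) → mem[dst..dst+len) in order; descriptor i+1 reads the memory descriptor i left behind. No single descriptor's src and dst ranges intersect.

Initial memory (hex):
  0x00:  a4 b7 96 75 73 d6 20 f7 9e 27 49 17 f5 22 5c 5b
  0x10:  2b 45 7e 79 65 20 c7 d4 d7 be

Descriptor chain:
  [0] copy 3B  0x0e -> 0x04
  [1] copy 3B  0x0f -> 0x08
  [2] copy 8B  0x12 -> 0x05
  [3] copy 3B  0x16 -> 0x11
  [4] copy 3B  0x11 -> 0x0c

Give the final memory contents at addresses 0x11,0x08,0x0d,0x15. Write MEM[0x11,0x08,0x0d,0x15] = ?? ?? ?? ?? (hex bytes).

MEM[0x11,0x08,0x0d,0x15] = c7 20 d4 20

[0] 0x0e->0x04 len=3 : 5c 5b 2b
[1] 0x0f->0x08 len=3 : 5b 2b 45
[2] 0x12->0x05 len=8 : 7e 79 65 20 c7 d4 d7 be
[3] 0x16->0x11 len=3 : c7 d4 d7
[4] 0x11->0x0c len=3 : c7 d4 d7
query mem[0x11]=0xc7, mem[0x08]=0x20, mem[0x0d]=0xd4, mem[0x15]=0x20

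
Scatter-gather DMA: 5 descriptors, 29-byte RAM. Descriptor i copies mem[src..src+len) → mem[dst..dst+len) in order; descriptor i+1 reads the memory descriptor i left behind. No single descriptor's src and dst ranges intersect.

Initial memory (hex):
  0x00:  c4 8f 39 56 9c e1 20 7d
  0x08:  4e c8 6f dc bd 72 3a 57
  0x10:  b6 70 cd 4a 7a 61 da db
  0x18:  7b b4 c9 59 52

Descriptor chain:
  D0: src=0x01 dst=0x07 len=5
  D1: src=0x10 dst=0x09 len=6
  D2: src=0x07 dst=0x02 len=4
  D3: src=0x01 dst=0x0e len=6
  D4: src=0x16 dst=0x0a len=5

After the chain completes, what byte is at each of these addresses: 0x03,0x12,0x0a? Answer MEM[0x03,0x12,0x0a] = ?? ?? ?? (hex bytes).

MEM[0x03,0x12,0x0a] = 39 70 da

  after D0: wrote 5B at 0x07 = 8f39569ce1
  after D1: wrote 6B at 0x09 = b670cd4a7a61
  after D2: wrote 4B at 0x02 = 8f39b670
  after D3: wrote 6B at 0x0e = 8f8f39b67020
  after D4: wrote 5B at 0x0a = dadb7bb4c9
query mem[0x03]=0x39, mem[0x12]=0x70, mem[0x0a]=0xda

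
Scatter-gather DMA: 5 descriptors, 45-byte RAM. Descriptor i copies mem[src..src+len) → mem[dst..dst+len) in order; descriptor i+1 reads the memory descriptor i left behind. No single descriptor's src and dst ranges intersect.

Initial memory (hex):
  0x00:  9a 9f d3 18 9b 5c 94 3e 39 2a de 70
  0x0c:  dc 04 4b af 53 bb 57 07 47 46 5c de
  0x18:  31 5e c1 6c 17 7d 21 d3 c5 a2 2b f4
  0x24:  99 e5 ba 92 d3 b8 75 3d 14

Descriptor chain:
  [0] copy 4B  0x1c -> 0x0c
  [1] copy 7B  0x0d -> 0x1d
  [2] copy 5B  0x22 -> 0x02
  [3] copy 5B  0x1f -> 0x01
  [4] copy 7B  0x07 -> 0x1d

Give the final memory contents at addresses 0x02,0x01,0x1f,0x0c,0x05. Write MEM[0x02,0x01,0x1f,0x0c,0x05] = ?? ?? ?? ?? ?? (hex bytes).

MEM[0x02,0x01,0x1f,0x0c,0x05] = 53 d3 2a 17 07

#0 dst[0x0c+4] := {0x17,0x7d,0x21,0xd3}
#1 dst[0x1d+7] := {0x7d,0x21,0xd3,0x53,0xbb,0x57,0x07}
#2 dst[0x02+5] := {0x57,0x07,0x99,0xe5,0xba}
#3 dst[0x01+5] := {0xd3,0x53,0xbb,0x57,0x07}
#4 dst[0x1d+7] := {0x3e,0x39,0x2a,0xde,0x70,0x17,0x7d}
query mem[0x02]=0x53, mem[0x01]=0xd3, mem[0x1f]=0x2a, mem[0x0c]=0x17, mem[0x05]=0x07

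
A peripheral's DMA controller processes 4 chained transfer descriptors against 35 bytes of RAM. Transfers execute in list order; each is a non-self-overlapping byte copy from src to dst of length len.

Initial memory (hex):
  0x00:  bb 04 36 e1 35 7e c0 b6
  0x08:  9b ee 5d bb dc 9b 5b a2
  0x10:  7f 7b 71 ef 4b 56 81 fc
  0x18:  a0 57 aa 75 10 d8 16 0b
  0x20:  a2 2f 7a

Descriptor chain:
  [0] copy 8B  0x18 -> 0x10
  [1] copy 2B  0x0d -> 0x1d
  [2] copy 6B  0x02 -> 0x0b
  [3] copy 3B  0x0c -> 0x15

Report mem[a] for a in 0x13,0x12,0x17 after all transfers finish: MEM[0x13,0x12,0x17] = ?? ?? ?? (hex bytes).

[0] 0x18->0x10 len=8 : a0 57 aa 75 10 d8 16 0b
[1] 0x0d->0x1d len=2 : 9b 5b
[2] 0x02->0x0b len=6 : 36 e1 35 7e c0 b6
[3] 0x0c->0x15 len=3 : e1 35 7e
query mem[0x13]=0x75, mem[0x12]=0xaa, mem[0x17]=0x7e

MEM[0x13,0x12,0x17] = 75 aa 7e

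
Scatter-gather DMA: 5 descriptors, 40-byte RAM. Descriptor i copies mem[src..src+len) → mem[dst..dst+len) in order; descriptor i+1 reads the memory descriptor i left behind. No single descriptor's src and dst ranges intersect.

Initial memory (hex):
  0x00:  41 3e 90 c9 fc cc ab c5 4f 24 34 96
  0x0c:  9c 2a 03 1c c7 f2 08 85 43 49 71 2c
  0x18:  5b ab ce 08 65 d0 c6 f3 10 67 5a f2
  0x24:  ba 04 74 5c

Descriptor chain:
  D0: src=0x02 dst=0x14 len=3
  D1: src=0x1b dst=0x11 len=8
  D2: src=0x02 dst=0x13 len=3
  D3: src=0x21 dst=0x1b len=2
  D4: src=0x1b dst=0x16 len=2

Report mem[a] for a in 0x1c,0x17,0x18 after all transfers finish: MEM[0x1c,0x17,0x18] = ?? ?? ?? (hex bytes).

MEM[0x1c,0x17,0x18] = 5a 5a 5a

[0] 0x02->0x14 len=3 : 90 c9 fc
[1] 0x1b->0x11 len=8 : 08 65 d0 c6 f3 10 67 5a
[2] 0x02->0x13 len=3 : 90 c9 fc
[3] 0x21->0x1b len=2 : 67 5a
[4] 0x1b->0x16 len=2 : 67 5a
query mem[0x1c]=0x5a, mem[0x17]=0x5a, mem[0x18]=0x5a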